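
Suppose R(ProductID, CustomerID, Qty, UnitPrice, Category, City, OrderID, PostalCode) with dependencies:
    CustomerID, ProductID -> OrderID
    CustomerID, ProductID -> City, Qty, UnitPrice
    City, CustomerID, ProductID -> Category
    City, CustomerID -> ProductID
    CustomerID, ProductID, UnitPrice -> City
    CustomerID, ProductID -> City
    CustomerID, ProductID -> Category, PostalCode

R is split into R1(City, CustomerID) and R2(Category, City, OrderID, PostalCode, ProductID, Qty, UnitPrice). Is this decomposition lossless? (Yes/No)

No

R1 ∩ R2 = {City}; its closure under F is {City}.
R1 ⊄ {City} and R2 ⊄ {City}, so the split is lossy.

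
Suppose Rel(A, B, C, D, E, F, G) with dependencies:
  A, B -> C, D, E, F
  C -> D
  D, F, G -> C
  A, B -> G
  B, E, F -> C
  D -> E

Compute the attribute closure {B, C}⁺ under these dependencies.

Start with {B, C}.
C -> D applies; add {D} → now {B, C, D}.
D -> E applies; add {E} → now {B, C, D, E}.
No further FD applies.

{B, C, D, E}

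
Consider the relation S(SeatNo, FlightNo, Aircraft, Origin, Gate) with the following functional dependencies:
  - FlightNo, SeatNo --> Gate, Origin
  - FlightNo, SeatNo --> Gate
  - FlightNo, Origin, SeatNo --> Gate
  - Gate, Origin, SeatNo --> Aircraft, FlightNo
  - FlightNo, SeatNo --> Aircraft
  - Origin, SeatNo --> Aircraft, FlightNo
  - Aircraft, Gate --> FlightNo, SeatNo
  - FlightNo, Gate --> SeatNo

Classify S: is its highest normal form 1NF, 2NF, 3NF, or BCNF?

Candidate keys: {Aircraft, Gate}, {FlightNo, Gate}, {FlightNo, SeatNo}, {Origin, SeatNo}. Prime attributes: {Aircraft, FlightNo, Gate, Origin, SeatNo}.
Every FD has a superkey on the left, so the relation is in BCNF.

BCNF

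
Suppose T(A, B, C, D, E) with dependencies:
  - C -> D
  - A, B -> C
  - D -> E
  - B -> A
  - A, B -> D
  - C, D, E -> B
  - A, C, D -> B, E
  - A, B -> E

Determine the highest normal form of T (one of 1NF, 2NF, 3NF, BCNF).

2NF

Candidate keys: {B}, {C}. Prime attributes: {B, C}.
D -> E: {D}⁺ = {D, E}, which is not all of the attributes, so the left side is not a superkey — BCNF is violated.
D -> E has non-prime {E} on the right and a non-superkey on the left, so 3NF fails.
Every candidate key is a single attribute, so no partial dependency is possible; 2NF holds.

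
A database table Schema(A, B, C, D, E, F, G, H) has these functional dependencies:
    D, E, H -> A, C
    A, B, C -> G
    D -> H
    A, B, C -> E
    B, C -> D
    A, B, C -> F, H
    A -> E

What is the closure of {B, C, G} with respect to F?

{B, C, D, G, H}

Start with {B, C, G}.
B, C -> D applies; add {D} → now {B, C, D, G}.
D -> H applies; add {H} → now {B, C, D, G, H}.
No further FD applies.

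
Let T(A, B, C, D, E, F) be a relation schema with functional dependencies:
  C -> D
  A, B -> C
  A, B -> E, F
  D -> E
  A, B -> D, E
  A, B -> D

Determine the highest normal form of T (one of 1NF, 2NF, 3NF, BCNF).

Candidate key: {A, B}. Prime attributes: {A, B}.
For C -> D we have {C}⁺ = {C, D, E}; {C} is not a superkey, so BCNF fails.
Because {D} is non-prime and the left side of C -> D is not a superkey, the relation is not in 3NF.
Checking every proper subset of each key, none determines a non-prime attribute — 2NF is satisfied.

2NF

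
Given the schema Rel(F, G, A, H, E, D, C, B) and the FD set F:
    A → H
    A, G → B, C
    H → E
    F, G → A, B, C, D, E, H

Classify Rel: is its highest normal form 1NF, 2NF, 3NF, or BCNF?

2NF

Candidate key: {F, G}. Prime attributes: {F, G}.
A → H: {A}⁺ = {A, E, H}, which is not all of the attributes, so the left side is not a superkey — BCNF is violated.
A → H has non-prime {H} on the right and a non-superkey on the left, so 3NF fails.
No non-prime attribute depends on a proper subset of any candidate key, so 2NF holds.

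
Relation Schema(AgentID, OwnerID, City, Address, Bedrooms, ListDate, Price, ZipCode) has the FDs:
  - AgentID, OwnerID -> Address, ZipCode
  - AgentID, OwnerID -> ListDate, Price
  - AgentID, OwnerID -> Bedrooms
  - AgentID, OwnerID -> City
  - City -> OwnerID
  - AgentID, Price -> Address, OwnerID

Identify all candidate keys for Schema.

No FD produces {AgentID}, so it must be in every candidate key.
Closure of {AgentID, City} is {Address, AgentID, Bedrooms, City, ListDate, OwnerID, Price, ZipCode}, the whole schema; {AgentID, City} is a candidate key.
Closure of {AgentID, OwnerID} is {Address, AgentID, Bedrooms, City, ListDate, OwnerID, Price, ZipCode}, the whole schema; {AgentID, OwnerID} is a candidate key.
Closure of {AgentID, Price} is {Address, AgentID, Bedrooms, City, ListDate, OwnerID, Price, ZipCode}, the whole schema; {AgentID, Price} is a candidate key.
Any other superkey properly contains one of these, so there are no further candidate keys.

{AgentID, City}, {AgentID, OwnerID}, {AgentID, Price}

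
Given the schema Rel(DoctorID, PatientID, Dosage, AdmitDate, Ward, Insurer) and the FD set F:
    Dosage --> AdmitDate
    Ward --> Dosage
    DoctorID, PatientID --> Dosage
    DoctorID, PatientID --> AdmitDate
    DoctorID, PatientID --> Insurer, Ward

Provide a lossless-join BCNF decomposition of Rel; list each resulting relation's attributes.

Candidate key of the original relation: {DoctorID, PatientID}.
{AdmitDate, DoctorID, Dosage, Insurer, PatientID, Ward}: {Dosage} determines {AdmitDate, Dosage} here but is not a superkey — split on Dosage --> AdmitDate, giving {AdmitDate, Dosage} and {DoctorID, Dosage, Insurer, PatientID, Ward}.
{AdmitDate, Dosage}: every determinant is a superkey — BCNF.
{DoctorID, Dosage, Insurer, PatientID, Ward}: {Ward} determines {Dosage, Ward} here but is not a superkey — split on Ward --> Dosage, giving {Dosage, Ward} and {DoctorID, Insurer, PatientID, Ward}.
{Dosage, Ward}: every determinant is a superkey — BCNF.
{DoctorID, Insurer, PatientID, Ward}: every determinant is a superkey — BCNF.

{AdmitDate, Dosage}; {DoctorID, Insurer, PatientID, Ward}; {Dosage, Ward}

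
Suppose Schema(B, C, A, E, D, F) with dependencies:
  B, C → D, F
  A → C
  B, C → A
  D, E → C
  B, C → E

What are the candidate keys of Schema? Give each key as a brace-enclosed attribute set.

{A, B}, {B, C}, {B, D, E}

Attributes never on any right-hand side: {B} — every candidate key must contain it.
{A, B}⁺ = {A, B, C, D, E, F} — all of the relation — so {A, B} is a candidate key.
{B, C}⁺ = {A, B, C, D, E, F} — all of the relation — so {B, C} is a candidate key.
{B, D, E}⁺ = {A, B, C, D, E, F} — all of the relation — so {B, D, E} is a candidate key.
Any other superkey properly contains one of these, so there are no further candidate keys.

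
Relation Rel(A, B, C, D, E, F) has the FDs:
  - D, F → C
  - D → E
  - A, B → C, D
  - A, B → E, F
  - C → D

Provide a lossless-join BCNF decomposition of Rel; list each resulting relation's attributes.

Candidate key of the original relation: {A, B}.
In {A, B, C, D, E, F}, {D, F} is not a superkey ({D, F}⁺ restricted to this set is {C, D, E, F}), so split on D, F → C, E into {C, D, E, F} and {A, B, D, F}.
In {C, D, E, F}, {D} is not a superkey ({D}⁺ restricted to this set is {D, E}), so split on D → E into {D, E} and {C, D, F}.
{D, E} has no BCNF violation.
In {C, D, F}, {C} is not a superkey ({C}⁺ restricted to this set is {C, D}), so split on C → D into {C, D} and {C, F}.
{C, D} has no BCNF violation.
{C, F} has no BCNF violation.
{A, B, D, F} has no BCNF violation.

{A, B, D, F}; {C, D}; {C, F}; {D, E}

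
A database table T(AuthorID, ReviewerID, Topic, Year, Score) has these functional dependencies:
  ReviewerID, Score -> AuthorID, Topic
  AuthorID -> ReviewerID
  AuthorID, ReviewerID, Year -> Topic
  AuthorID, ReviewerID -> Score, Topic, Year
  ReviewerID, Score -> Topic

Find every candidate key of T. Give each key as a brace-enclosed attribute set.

Closure of {AuthorID} is {AuthorID, ReviewerID, Score, Topic, Year}, the whole schema; {AuthorID} is a candidate key.
Closure of {ReviewerID, Score} is {AuthorID, ReviewerID, Score, Topic, Year}, the whole schema; {ReviewerID, Score} is a candidate key.
No proper subset of any of these is a key, and no other minimal superkey exists.

{AuthorID}, {ReviewerID, Score}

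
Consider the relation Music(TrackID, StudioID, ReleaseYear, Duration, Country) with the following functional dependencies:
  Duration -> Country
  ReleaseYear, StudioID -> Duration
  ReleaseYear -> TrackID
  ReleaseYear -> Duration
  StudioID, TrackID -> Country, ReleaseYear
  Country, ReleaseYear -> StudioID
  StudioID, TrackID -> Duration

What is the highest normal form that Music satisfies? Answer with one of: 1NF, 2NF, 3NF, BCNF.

2NF

Candidate keys: {ReleaseYear}, {StudioID, TrackID}. Prime attributes: {ReleaseYear, StudioID, TrackID}.
For Duration -> Country we have {Duration}⁺ = {Country, Duration}; {Duration} is not a superkey, so BCNF fails.
Duration -> Country has non-prime {Country} on the right and a non-superkey on the left, so 3NF fails.
Checking every proper subset of each key, none determines a non-prime attribute — 2NF is satisfied.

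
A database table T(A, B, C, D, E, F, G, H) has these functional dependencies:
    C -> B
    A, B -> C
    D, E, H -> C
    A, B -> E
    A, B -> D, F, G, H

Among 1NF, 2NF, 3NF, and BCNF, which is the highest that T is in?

3NF

Candidate keys: {A, B}, {A, C}, {A, D, E, H}. Prime attributes: {A, B, C, D, E, H}.
C -> B: {C}⁺ = {B, C}, which is not all of the attributes, so the left side is not a superkey — BCNF is violated.
Since {B} ⊆ prime attributes and every other non-superkey FD also has a prime right side, the schema is in 3NF.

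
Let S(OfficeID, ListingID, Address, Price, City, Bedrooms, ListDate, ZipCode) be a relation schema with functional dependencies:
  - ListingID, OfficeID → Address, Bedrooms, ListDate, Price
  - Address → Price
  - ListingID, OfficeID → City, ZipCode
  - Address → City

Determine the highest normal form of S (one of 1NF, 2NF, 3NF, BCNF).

2NF

Candidate key: {ListingID, OfficeID}. Prime attributes: {ListingID, OfficeID}.
Address → Price: {Address}⁺ = {Address, City, Price}, which is not all of the attributes, so the left side is not a superkey — BCNF is violated.
Because {Price} is non-prime and the left side of Address → Price is not a superkey, the relation is not in 3NF.
No proper subset of a key has a non-prime attribute in its closure, so there is no partial dependency; 2NF holds.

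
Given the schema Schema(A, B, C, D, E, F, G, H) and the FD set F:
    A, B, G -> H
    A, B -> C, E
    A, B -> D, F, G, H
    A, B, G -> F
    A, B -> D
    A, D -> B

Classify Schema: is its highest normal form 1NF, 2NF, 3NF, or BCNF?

BCNF

Candidate keys: {A, B}, {A, D}. Prime attributes: {A, B, D}.
Each dependency's left side is a superkey — BCNF holds.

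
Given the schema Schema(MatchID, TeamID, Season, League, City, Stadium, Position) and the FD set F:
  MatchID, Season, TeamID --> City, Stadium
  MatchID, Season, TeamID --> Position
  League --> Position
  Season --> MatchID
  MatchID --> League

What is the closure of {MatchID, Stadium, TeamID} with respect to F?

Start with {MatchID, Stadium, TeamID}.
MatchID --> League applies; add {League} → now {League, MatchID, Stadium, TeamID}.
League --> Position applies; add {Position} → now {League, MatchID, Position, Stadium, TeamID}.
No further FD applies.

{League, MatchID, Position, Stadium, TeamID}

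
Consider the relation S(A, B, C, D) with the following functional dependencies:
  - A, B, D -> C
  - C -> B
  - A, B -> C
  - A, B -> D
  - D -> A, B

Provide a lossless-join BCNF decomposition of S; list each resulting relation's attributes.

Candidate keys of the original relation: {A, B}, {A, C}, {D}.
{A, B, C, D}: {C} determines {B, C} here but is not a superkey — split on C -> B, giving {B, C} and {A, C, D}.
{B, C} has no BCNF violation.
{A, C, D} has no BCNF violation.

{A, C, D}; {B, C}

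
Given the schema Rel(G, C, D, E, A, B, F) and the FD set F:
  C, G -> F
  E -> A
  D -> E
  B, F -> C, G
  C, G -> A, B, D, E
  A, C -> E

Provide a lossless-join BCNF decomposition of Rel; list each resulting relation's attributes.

{A, E}; {B, C, D, F, G}; {D, E}

Candidate keys of the original relation: {B, F}, {C, G}.
In {A, B, C, D, E, F, G}, {E} is not a superkey ({E}⁺ restricted to this set is {A, E}), so split on E -> A into {A, E} and {B, C, D, E, F, G}.
{A, E} has no BCNF violation.
In {B, C, D, E, F, G}, {D} is not a superkey ({D}⁺ restricted to this set is {D, E}), so split on D -> E into {D, E} and {B, C, D, F, G}.
{D, E} has no BCNF violation.
{B, C, D, F, G} has no BCNF violation.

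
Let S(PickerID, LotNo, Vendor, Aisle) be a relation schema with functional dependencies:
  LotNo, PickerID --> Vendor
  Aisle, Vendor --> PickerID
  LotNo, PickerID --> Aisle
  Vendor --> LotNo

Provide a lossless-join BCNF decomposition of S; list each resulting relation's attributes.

{Aisle, PickerID, Vendor}; {LotNo, Vendor}

Candidate keys of the original relation: {Aisle, Vendor}, {LotNo, PickerID}, {PickerID, Vendor}.
In {Aisle, LotNo, PickerID, Vendor}, {Vendor} is not a superkey ({Vendor}⁺ restricted to this set is {LotNo, Vendor}), so split on Vendor --> LotNo into {LotNo, Vendor} and {Aisle, PickerID, Vendor}.
{LotNo, Vendor} has no BCNF violation.
{Aisle, PickerID, Vendor} has no BCNF violation.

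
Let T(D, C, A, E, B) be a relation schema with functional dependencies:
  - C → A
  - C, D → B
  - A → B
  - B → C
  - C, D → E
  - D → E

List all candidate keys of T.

{A, D}, {B, D}, {C, D}

No FD produces {D}, so it must be in every candidate key.
{A, D}⁺ = {A, B, C, D, E}, which is every attribute, so {A, D} is a candidate key.
{B, D}⁺ = {A, B, C, D, E}, which is every attribute, so {B, D} is a candidate key.
{C, D}⁺ = {A, B, C, D, E}, which is every attribute, so {C, D} is a candidate key.
These are minimal and exhaustive — every other superkey contains one of them.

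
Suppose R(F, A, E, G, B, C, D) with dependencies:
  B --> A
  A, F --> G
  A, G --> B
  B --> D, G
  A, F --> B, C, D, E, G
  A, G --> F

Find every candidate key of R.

{A, F}, {A, G}, {B}

{B}⁺ = {A, B, C, D, E, F, G}, which is every attribute, so {B} is a candidate key.
{A, F}⁺ = {A, B, C, D, E, F, G}, which is every attribute, so {A, F} is a candidate key.
{A, G}⁺ = {A, B, C, D, E, F, G}, which is every attribute, so {A, G} is a candidate key.
Any other superkey properly contains one of these, so there are no further candidate keys.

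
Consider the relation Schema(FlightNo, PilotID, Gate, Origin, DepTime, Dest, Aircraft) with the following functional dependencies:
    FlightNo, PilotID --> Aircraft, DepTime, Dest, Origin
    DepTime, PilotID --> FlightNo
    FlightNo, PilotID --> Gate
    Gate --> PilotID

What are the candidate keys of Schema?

{DepTime, Gate}⁺ = {Aircraft, DepTime, Dest, FlightNo, Gate, Origin, PilotID}, which is every attribute, so {DepTime, Gate} is a candidate key.
{DepTime, PilotID}⁺ = {Aircraft, DepTime, Dest, FlightNo, Gate, Origin, PilotID}, which is every attribute, so {DepTime, PilotID} is a candidate key.
{FlightNo, Gate}⁺ = {Aircraft, DepTime, Dest, FlightNo, Gate, Origin, PilotID}, which is every attribute, so {FlightNo, Gate} is a candidate key.
{FlightNo, PilotID}⁺ = {Aircraft, DepTime, Dest, FlightNo, Gate, Origin, PilotID}, which is every attribute, so {FlightNo, PilotID} is a candidate key.
No proper subset of any of these is a key, and no other minimal superkey exists.

{DepTime, Gate}, {DepTime, PilotID}, {FlightNo, Gate}, {FlightNo, PilotID}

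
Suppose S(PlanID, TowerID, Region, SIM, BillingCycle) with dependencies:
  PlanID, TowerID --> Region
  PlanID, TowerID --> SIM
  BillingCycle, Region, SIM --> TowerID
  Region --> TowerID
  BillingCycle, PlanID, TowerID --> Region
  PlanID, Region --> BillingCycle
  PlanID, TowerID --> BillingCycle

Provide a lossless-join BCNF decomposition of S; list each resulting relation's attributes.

{BillingCycle, PlanID, Region, SIM}; {Region, TowerID}

Candidate keys of the original relation: {PlanID, Region}, {PlanID, TowerID}.
{BillingCycle, PlanID, Region, SIM, TowerID}: {BillingCycle, Region, SIM} determines {BillingCycle, Region, SIM, TowerID} here but is not a superkey — split on BillingCycle, Region, SIM --> TowerID, giving {BillingCycle, Region, SIM, TowerID} and {BillingCycle, PlanID, Region, SIM}.
{BillingCycle, Region, SIM, TowerID}: {Region} determines {Region, TowerID} here but is not a superkey — split on Region --> TowerID, giving {Region, TowerID} and {BillingCycle, Region, SIM}.
{Region, TowerID}: every determinant is a superkey — BCNF.
{BillingCycle, Region, SIM}: every determinant is a superkey — BCNF.
{BillingCycle, PlanID, Region, SIM}: every determinant is a superkey — BCNF.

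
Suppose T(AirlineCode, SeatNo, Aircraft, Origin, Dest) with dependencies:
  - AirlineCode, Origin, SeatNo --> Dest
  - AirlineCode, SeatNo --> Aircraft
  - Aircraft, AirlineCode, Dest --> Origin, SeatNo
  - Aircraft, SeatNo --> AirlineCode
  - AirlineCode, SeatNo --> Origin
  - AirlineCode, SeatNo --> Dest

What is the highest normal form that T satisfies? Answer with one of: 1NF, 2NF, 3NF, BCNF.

BCNF

Candidate keys: {Aircraft, AirlineCode, Dest}, {Aircraft, SeatNo}, {AirlineCode, SeatNo}. Prime attributes: {Aircraft, AirlineCode, Dest, SeatNo}.
Every FD has a superkey on the left, so the relation is in BCNF.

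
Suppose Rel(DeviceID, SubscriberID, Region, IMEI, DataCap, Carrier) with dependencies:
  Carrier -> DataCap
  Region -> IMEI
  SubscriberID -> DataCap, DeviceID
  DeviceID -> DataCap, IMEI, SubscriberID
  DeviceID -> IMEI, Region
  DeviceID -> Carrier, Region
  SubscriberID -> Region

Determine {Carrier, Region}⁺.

{Carrier, DataCap, IMEI, Region}

Start with {Carrier, Region}.
Carrier -> DataCap applies; add {DataCap} → now {Carrier, DataCap, Region}.
Region -> IMEI applies; add {IMEI} → now {Carrier, DataCap, IMEI, Region}.
No further FD applies.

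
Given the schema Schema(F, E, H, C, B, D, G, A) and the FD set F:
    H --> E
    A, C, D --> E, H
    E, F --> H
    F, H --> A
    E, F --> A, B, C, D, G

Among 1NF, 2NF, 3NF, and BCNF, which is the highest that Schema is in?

Candidate keys: {A, C, D, F}, {E, F}, {F, H}. Prime attributes: {A, C, D, E, F, H}.
H --> E breaks BCNF: {H}⁺ = {E, H}, so {H} is not a superkey.
But every attribute on its right side ({E}) is prime, and the same holds for every other non-superkey FD, so 3NF still holds.

3NF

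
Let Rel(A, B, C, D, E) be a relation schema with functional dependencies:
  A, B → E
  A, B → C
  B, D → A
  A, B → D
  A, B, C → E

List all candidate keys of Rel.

{A, B}, {B, D}

{B} never appears on the right of any FD, so every key must include it.
{A, B}⁺ = {A, B, C, D, E} — all of the relation — so {A, B} is a candidate key.
{B, D}⁺ = {A, B, C, D, E} — all of the relation — so {B, D} is a candidate key.
No proper subset of any of these is a key, and no other minimal superkey exists.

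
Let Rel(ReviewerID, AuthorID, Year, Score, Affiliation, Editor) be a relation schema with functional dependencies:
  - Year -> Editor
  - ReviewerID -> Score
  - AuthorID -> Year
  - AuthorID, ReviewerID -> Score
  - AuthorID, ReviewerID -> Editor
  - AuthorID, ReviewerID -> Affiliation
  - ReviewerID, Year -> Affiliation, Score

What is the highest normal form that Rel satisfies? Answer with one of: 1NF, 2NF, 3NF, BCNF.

1NF

Candidate key: {AuthorID, ReviewerID}. Prime attributes: {AuthorID, ReviewerID}.
For Year -> Editor we have {Year}⁺ = {Editor, Year}; {Year} is not a superkey, so BCNF fails.
Year -> Editor determines the non-prime attribute {Editor} from a non-superkey — 3NF is violated.
{AuthorID} is a proper subset of the key {AuthorID, ReviewerID}, and {AuthorID}⁺ contains the non-prime attributes {Editor, Year} — a partial dependency, so 2NF is violated.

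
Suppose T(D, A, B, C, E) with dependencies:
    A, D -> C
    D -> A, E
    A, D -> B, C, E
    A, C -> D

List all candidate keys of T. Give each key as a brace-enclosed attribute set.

{A, C}, {D}

Closure of {D} is {A, B, C, D, E}, the whole schema; {D} is a candidate key.
Closure of {A, C} is {A, B, C, D, E}, the whole schema; {A, C} is a candidate key.
These are minimal and exhaustive — every other superkey contains one of them.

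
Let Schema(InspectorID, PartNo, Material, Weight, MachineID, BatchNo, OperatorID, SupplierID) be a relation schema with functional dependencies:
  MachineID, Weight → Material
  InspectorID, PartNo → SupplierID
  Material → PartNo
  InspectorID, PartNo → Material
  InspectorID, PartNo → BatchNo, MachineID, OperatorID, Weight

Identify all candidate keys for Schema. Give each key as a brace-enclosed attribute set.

{InspectorID, MachineID, Weight}, {InspectorID, Material}, {InspectorID, PartNo}

No FD produces {InspectorID}, so it must be in every candidate key.
{InspectorID, Material}⁺ = {BatchNo, InspectorID, MachineID, Material, OperatorID, PartNo, SupplierID, Weight}, which is every attribute, so {InspectorID, Material} is a candidate key.
{InspectorID, PartNo}⁺ = {BatchNo, InspectorID, MachineID, Material, OperatorID, PartNo, SupplierID, Weight}, which is every attribute, so {InspectorID, PartNo} is a candidate key.
{InspectorID, MachineID, Weight}⁺ = {BatchNo, InspectorID, MachineID, Material, OperatorID, PartNo, SupplierID, Weight}, which is every attribute, so {InspectorID, MachineID, Weight} is a candidate key.
These are minimal and exhaustive — every other superkey contains one of them.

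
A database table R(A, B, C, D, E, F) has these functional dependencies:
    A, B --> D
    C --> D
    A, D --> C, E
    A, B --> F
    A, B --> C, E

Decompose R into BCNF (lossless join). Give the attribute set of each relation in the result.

Candidate key of the original relation: {A, B}.
{A, B, C, D, E, F}: {C} determines {C, D} here but is not a superkey — split on C --> D, giving {C, D} and {A, B, C, E, F}.
{C, D} is in BCNF.
{A, B, C, E, F}: {A, C} determines {A, C, E} here but is not a superkey — split on A, C --> E, giving {A, C, E} and {A, B, C, F}.
{A, C, E} is in BCNF.
{A, B, C, F} is in BCNF.

{A, B, C, F}; {A, C, E}; {C, D}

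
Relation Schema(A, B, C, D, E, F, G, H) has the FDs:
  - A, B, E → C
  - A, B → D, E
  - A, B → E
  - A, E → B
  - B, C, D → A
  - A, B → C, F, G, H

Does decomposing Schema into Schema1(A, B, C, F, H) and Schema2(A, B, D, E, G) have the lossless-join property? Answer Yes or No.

Common attributes: {A, B}; their closure is {A, B, C, D, E, F, G, H}.
Schema1 is contained in that closure, so Schema1 ∩ Schema2 → Schema1 holds and the join is lossless.

Yes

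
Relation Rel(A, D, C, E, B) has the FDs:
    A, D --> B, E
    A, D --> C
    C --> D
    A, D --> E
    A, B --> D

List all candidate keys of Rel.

{A, B}, {A, C}, {A, D}

No FD produces {A}, so it must be in every candidate key.
{A, B} is a candidate key since {A, B}⁺ = {A, B, C, D, E} covers every attribute.
{A, C} is a candidate key since {A, C}⁺ = {A, B, C, D, E} covers every attribute.
{A, D} is a candidate key since {A, D}⁺ = {A, B, C, D, E} covers every attribute.
Any other superkey properly contains one of these, so there are no further candidate keys.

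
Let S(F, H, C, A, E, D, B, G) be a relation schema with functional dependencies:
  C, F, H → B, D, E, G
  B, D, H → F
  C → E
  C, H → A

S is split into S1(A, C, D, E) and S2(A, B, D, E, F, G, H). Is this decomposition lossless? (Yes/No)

Common attributes: {A, D, E}; their closure is {A, D, E}.
The closure covers neither S1 nor S2 entirely; the join is not lossless.

No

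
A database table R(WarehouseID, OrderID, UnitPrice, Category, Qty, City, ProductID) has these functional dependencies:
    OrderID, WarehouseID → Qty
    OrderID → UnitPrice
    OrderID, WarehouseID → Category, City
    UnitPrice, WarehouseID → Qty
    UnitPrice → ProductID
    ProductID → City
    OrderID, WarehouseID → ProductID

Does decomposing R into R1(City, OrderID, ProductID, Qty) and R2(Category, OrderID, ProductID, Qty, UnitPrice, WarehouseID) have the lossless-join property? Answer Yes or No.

The shared attributes are {OrderID, ProductID, Qty} and {OrderID, ProductID, Qty}⁺ = {City, OrderID, ProductID, Qty, UnitPrice}.
This includes all of R1, so the common attributes are a superkey of R1 — the join is lossless.

Yes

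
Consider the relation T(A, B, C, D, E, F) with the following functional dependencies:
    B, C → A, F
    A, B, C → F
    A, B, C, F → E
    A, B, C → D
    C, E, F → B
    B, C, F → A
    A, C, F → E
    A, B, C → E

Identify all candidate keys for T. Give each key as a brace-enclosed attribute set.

No FD produces {C}, so it must be in every candidate key.
{B, C}⁺ = {A, B, C, D, E, F} — all of the relation — so {B, C} is a candidate key.
{A, C, F}⁺ = {A, B, C, D, E, F} — all of the relation — so {A, C, F} is a candidate key.
{C, E, F}⁺ = {A, B, C, D, E, F} — all of the relation — so {C, E, F} is a candidate key.
These are minimal and exhaustive — every other superkey contains one of them.

{A, C, F}, {B, C}, {C, E, F}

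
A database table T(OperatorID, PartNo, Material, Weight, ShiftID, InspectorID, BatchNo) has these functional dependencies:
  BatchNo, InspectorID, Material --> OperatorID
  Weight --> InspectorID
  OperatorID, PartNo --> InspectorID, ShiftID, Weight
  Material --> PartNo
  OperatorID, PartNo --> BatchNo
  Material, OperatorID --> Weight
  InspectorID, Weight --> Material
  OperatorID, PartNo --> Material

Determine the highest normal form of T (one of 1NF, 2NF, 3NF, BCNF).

Candidate keys: {BatchNo, InspectorID, Material}, {BatchNo, Weight}, {Material, OperatorID}, {OperatorID, PartNo}, {OperatorID, Weight}. Prime attributes: {BatchNo, InspectorID, Material, OperatorID, PartNo, Weight}.
Weight --> InspectorID breaks BCNF: {Weight}⁺ = {InspectorID, Material, PartNo, Weight}, so {Weight} is not a superkey.
Since {InspectorID} ⊆ prime attributes and every other non-superkey FD also has a prime right side, the schema is in 3NF.

3NF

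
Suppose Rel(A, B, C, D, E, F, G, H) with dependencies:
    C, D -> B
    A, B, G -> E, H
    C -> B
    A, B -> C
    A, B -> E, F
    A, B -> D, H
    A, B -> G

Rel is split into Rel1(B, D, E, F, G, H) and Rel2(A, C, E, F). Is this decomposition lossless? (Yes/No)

No

Rel1 ∩ Rel2 = {E, F}; its closure under F is {E, F}.
Rel1 ⊄ {E, F} and Rel2 ⊄ {E, F}, so the split is lossy.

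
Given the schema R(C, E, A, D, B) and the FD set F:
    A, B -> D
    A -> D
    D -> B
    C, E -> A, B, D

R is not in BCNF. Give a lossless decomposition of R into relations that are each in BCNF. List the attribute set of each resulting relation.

Candidate key of the original relation: {C, E}.
In {A, B, C, D, E}, {A, B} is not a superkey ({A, B}⁺ restricted to this set is {A, B, D}), so split on A, B -> D into {A, B, D} and {A, B, C, E}.
In {A, B, D}, {D} is not a superkey ({D}⁺ restricted to this set is {B, D}), so split on D -> B into {B, D} and {A, D}.
{B, D} is in BCNF.
{A, D} is in BCNF.
In {A, B, C, E}, {A} is not a superkey ({A}⁺ restricted to this set is {A, B}), so split on A -> B into {A, B} and {A, C, E}.
{A, B} is in BCNF.
{A, C, E} is in BCNF.

{A, B}; {A, C, E}; {A, D}; {B, D}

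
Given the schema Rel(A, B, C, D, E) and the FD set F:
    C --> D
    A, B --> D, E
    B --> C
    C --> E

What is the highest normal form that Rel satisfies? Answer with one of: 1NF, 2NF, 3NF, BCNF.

Candidate key: {A, B}. Prime attributes: {A, B}.
C --> D breaks BCNF: {C}⁺ = {C, D, E}, so {C} is not a superkey.
C --> D determines the non-prime attribute {D} from a non-superkey — 3NF is violated.
{B} is a proper subset of the key {A, B}, and {B}⁺ contains the non-prime attributes {C, D, E} — a partial dependency, so 2NF is violated.

1NF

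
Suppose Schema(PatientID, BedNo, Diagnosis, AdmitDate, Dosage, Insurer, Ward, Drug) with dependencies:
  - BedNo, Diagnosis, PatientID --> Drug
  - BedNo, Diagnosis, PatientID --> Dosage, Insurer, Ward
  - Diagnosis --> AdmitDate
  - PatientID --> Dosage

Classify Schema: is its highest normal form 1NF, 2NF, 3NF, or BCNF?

Candidate key: {BedNo, Diagnosis, PatientID}. Prime attributes: {BedNo, Diagnosis, PatientID}.
Diagnosis --> AdmitDate breaks BCNF: {Diagnosis}⁺ = {AdmitDate, Diagnosis}, so {Diagnosis} is not a superkey.
Diagnosis --> AdmitDate has non-prime {AdmitDate} on the right and a non-superkey on the left, so 3NF fails.
The proper key subset {Diagnosis} of {BedNo, Diagnosis, PatientID} determines non-prime {AdmitDate}, so the relation is not even in 2NF.

1NF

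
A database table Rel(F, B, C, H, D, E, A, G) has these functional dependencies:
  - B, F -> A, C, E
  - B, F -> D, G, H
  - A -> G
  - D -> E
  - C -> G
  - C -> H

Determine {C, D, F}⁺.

{C, D, E, F, G, H}

Start with {C, D, F}.
D -> E applies; add {E} → now {C, D, E, F}.
C -> G applies; add {G} → now {C, D, E, F, G}.
C -> H applies; add {H} → now {C, D, E, F, G, H}.
No further FD applies.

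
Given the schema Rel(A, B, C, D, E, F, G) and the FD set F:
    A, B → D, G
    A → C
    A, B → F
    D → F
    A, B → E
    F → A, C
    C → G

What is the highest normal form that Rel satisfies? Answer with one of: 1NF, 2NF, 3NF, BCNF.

Candidate keys: {A, B}, {B, D}, {B, F}. Prime attributes: {A, B, D, F}.
A → C breaks BCNF: {A}⁺ = {A, C, G}, so {A} is not a superkey.
A → C determines the non-prime attribute {C} from a non-superkey — 3NF is violated.
{A} is a proper subset of the key {A, B}, and {A}⁺ contains the non-prime attributes {C, G} — a partial dependency, so 2NF is violated.

1NF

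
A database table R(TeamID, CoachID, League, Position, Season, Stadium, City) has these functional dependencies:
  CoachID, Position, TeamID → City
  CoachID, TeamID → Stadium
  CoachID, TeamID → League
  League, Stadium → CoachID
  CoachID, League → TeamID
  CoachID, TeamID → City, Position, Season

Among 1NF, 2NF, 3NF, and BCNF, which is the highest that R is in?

BCNF

Candidate keys: {CoachID, League}, {CoachID, TeamID}, {League, Stadium}. Prime attributes: {CoachID, League, Stadium, TeamID}.
Every FD has a superkey on the left, so the relation is in BCNF.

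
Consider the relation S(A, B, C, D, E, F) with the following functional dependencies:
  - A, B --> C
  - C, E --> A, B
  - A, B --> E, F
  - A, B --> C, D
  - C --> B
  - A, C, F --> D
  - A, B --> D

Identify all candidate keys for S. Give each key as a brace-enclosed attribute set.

{A, B}, {A, C}, {C, E}

Closure of {A, B} is {A, B, C, D, E, F}, the whole schema; {A, B} is a candidate key.
Closure of {A, C} is {A, B, C, D, E, F}, the whole schema; {A, C} is a candidate key.
Closure of {C, E} is {A, B, C, D, E, F}, the whole schema; {C, E} is a candidate key.
These are minimal and exhaustive — every other superkey contains one of them.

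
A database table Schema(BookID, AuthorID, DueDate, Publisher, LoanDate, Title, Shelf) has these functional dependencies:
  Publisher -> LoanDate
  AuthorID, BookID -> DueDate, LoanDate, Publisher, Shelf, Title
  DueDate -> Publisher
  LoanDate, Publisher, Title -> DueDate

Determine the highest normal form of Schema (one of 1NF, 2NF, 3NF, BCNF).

Candidate key: {AuthorID, BookID}. Prime attributes: {AuthorID, BookID}.
For Publisher -> LoanDate we have {Publisher}⁺ = {LoanDate, Publisher}; {Publisher} is not a superkey, so BCNF fails.
Publisher -> LoanDate determines the non-prime attribute {LoanDate} from a non-superkey — 3NF is violated.
No proper subset of a key has a non-prime attribute in its closure, so there is no partial dependency; 2NF holds.

2NF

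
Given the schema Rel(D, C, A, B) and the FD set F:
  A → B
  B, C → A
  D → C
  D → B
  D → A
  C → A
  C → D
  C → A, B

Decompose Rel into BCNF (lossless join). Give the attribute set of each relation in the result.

Candidate keys of the original relation: {C}, {D}.
{A, B, C, D}: {A} determines {A, B} here but is not a superkey — split on A → B, giving {A, B} and {A, C, D}.
{A, B}: every determinant is a superkey — BCNF.
{A, C, D}: every determinant is a superkey — BCNF.

{A, B}; {A, C, D}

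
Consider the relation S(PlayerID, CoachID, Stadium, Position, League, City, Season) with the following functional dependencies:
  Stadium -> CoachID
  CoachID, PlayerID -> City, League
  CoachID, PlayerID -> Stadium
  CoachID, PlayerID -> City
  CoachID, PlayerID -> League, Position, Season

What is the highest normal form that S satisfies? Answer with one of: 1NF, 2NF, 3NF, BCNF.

Candidate keys: {CoachID, PlayerID}, {PlayerID, Stadium}. Prime attributes: {CoachID, PlayerID, Stadium}.
Stadium -> CoachID breaks BCNF: {Stadium}⁺ = {CoachID, Stadium}, so {Stadium} is not a superkey.
Its right-hand attributes {CoachID} are all prime, as are those of every other non-superkey FD — the relation is in 3NF.

3NF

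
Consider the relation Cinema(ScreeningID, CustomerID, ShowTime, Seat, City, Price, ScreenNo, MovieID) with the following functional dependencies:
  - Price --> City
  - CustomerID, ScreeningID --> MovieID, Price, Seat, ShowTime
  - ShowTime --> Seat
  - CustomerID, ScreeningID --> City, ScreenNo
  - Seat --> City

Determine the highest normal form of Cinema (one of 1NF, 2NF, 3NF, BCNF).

2NF

Candidate key: {CustomerID, ScreeningID}. Prime attributes: {CustomerID, ScreeningID}.
For Price --> City we have {Price}⁺ = {City, Price}; {Price} is not a superkey, so BCNF fails.
Because {City} is non-prime and the left side of Price --> City is not a superkey, the relation is not in 3NF.
Checking every proper subset of each key, none determines a non-prime attribute — 2NF is satisfied.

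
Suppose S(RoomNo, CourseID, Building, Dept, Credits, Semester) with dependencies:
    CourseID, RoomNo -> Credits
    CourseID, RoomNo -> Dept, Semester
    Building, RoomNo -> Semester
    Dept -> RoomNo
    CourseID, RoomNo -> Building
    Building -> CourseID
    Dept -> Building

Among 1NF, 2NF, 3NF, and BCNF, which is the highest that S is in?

3NF

Candidate keys: {Building, RoomNo}, {CourseID, RoomNo}, {Dept}. Prime attributes: {Building, CourseID, Dept, RoomNo}.
Building -> CourseID: {Building}⁺ = {Building, CourseID}, which is not all of the attributes, so the left side is not a superkey — BCNF is violated.
Its right-hand attributes {CourseID} are all prime, as are those of every other non-superkey FD — the relation is in 3NF.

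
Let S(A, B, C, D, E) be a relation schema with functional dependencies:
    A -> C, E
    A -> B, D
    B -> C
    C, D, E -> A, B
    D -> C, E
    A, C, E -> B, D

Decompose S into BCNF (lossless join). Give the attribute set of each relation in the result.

Candidate keys of the original relation: {A}, {D}.
Within {A, B, C, D, E}: {B}⁺ ∩ {A, B, C, D, E} = {B, C}, not the whole set, so B -> C violates BCNF; decompose into {B, C} and {A, B, D, E}.
{B, C} has no BCNF violation.
{A, B, D, E} has no BCNF violation.

{A, B, D, E}; {B, C}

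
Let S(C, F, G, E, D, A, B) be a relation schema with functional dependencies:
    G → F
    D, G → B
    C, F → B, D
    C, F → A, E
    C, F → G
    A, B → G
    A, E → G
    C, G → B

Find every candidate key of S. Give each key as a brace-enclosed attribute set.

Attributes never on any right-hand side: {C} — every candidate key must contain it.
{C, F}⁺ = {A, B, C, D, E, F, G} — all of the relation — so {C, F} is a candidate key.
{C, G}⁺ = {A, B, C, D, E, F, G} — all of the relation — so {C, G} is a candidate key.
{A, B, C}⁺ = {A, B, C, D, E, F, G} — all of the relation — so {A, B, C} is a candidate key.
{A, C, E}⁺ = {A, B, C, D, E, F, G} — all of the relation — so {A, C, E} is a candidate key.
Any other superkey properly contains one of these, so there are no further candidate keys.

{A, B, C}, {A, C, E}, {C, F}, {C, G}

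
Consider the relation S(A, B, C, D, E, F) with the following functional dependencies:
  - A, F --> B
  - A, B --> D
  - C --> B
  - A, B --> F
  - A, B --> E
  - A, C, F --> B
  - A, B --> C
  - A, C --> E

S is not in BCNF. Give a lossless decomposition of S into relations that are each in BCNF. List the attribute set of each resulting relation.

{A, C, D, E, F}; {B, C}

Candidate keys of the original relation: {A, B}, {A, C}, {A, F}.
In {A, B, C, D, E, F}, {C} is not a superkey ({C}⁺ restricted to this set is {B, C}), so split on C --> B into {B, C} and {A, C, D, E, F}.
{B, C}: every determinant is a superkey — BCNF.
{A, C, D, E, F}: every determinant is a superkey — BCNF.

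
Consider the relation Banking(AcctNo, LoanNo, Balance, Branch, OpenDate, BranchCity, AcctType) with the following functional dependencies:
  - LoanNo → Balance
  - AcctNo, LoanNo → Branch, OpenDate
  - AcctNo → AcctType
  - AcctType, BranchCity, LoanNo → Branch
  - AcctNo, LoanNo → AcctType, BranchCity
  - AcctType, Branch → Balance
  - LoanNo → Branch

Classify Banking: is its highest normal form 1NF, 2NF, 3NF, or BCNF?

Candidate key: {AcctNo, LoanNo}. Prime attributes: {AcctNo, LoanNo}.
For LoanNo → Balance we have {LoanNo}⁺ = {Balance, Branch, LoanNo}; {LoanNo} is not a superkey, so BCNF fails.
LoanNo → Balance determines the non-prime attribute {Balance} from a non-superkey — 3NF is violated.
The proper key subset {AcctNo} of {AcctNo, LoanNo} determines non-prime {AcctType}, so the relation is not even in 2NF.

1NF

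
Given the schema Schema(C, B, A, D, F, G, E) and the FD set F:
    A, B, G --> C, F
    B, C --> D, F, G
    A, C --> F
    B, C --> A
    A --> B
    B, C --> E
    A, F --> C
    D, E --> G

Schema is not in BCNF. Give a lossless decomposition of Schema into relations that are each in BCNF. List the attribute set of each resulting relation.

{A, B}; {A, C, D, E, F}; {D, E, G}

Candidate keys of the original relation: {A, C}, {A, D, E}, {A, F}, {A, G}, {B, C}.
Within {A, B, C, D, E, F, G}: {A}⁺ ∩ {A, B, C, D, E, F, G} = {A, B}, not the whole set, so A --> B violates BCNF; decompose into {A, B} and {A, C, D, E, F, G}.
{A, B} has no BCNF violation.
Within {A, C, D, E, F, G}: {D, E}⁺ ∩ {A, C, D, E, F, G} = {D, E, G}, not the whole set, so D, E --> G violates BCNF; decompose into {D, E, G} and {A, C, D, E, F}.
{D, E, G} has no BCNF violation.
{A, C, D, E, F} has no BCNF violation.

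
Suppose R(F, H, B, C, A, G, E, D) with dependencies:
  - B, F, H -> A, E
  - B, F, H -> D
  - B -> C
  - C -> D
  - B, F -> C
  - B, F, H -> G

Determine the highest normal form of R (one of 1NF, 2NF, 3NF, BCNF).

Candidate key: {B, F, H}. Prime attributes: {B, F, H}.
B -> C: {B}⁺ = {B, C, D}, which is not all of the attributes, so the left side is not a superkey — BCNF is violated.
Because {C} is non-prime and the left side of B -> C is not a superkey, the relation is not in 3NF.
{B} is a proper subset of the key {B, F, H}, and {B}⁺ contains the non-prime attributes {C, D} — a partial dependency, so 2NF is violated.

1NF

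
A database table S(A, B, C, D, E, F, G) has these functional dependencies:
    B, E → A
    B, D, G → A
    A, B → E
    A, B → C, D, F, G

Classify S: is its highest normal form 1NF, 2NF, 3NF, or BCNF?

BCNF

Candidate keys: {A, B}, {B, D, G}, {B, E}. Prime attributes: {A, B, D, E, G}.
Every FD has a superkey on the left, so the relation is in BCNF.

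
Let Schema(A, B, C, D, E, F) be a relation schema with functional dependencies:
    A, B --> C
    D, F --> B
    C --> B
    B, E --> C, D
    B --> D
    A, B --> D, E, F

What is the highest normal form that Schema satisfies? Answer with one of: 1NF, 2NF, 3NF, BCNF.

3NF

Candidate keys: {A, B}, {A, C}, {A, D, F}. Prime attributes: {A, B, C, D, F}.
For D, F --> B we have {D, F}⁺ = {B, D, F}; {D, F} is not a superkey, so BCNF fails.
But every attribute on its right side ({B}) is prime, and the same holds for every other non-superkey FD, so 3NF still holds.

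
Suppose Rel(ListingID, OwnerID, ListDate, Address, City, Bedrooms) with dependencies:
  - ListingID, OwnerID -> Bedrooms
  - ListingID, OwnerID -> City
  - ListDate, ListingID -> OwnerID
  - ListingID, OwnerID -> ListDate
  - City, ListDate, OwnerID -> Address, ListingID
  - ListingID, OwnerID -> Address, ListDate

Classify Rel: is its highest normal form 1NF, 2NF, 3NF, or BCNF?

BCNF

Candidate keys: {City, ListDate, OwnerID}, {ListDate, ListingID}, {ListingID, OwnerID}. Prime attributes: {City, ListDate, ListingID, OwnerID}.
Every FD has a superkey on the left, so the relation is in BCNF.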